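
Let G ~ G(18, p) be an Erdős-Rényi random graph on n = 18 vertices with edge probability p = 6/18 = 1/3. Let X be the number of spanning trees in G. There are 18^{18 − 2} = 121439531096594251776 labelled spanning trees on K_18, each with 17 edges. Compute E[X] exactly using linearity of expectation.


K_18 has 18^{18 − 2} = 121439531096594251776 labelled spanning trees.
For each such spanning tree H, let X_H = 1 if all 17 edges of H are present in G. Then P[X_H = 1] = p^{17} = (1/3)^{17} = 1/129140163.
By linearity: E[X] = Σ_H E[X_H] = 121439531096594251776 · p^{17} = 121439531096594251776 · 1/129140163 = 940369969152.
Numerically: E[X] ≈ 9.4e+11.

E[X] = 121439531096594251776 · (1/3)^{17} = 940369969152 ≈ 9.4e+11.


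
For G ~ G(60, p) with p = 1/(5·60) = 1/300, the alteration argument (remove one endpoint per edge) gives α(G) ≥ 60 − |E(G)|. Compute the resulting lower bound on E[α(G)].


E[|E(G)|] = C(60, 2)·p = 1770 · (1/300) = 59/10.
E[α(G)] ≥ n − E[|E(G)|] = 60 − 59/10 = 541/10.
Numerically: ≈ 54.1000.
(This is only a lower bound; the true E[α(G)] may be larger.)

E[α(G)] ≥ 541/10 ≈ 54.1000.


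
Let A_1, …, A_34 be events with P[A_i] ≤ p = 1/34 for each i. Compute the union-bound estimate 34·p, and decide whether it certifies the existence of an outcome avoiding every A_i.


Union bound: P[∪_{i=1}^{34} A_i] ≤ Σ_i P[A_i] ≤ 34·p = 34·(1/34) = 1.
Numerically: 1 ≈ 1.000000.
Is 1 < 1? NO.
Since the bound 1 is ≥ 1, the union bound is uninformative here; it does NOT by itself certify existence.

34·p = 1 ≈ 1.000000; existence NOT certified by the union bound.


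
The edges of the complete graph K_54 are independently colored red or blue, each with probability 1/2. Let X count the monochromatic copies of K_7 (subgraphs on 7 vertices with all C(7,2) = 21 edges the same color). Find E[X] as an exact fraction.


Let X = Σ_S X_S over the C(54, 7) = 177100560 subsets S of size 7, where X_S = 1 if the K_7 on S is monochromatic.
For a fixed S, the K_7 on S has C(7, 2) = 21 edges. P[all 21 edges red] = (1/2)^21, and likewise for blue, so P[monochromatic] = 2·(1/2)^21 = 2^{1 − 21} = 1/1048576.
By linearity of expectation: E[X] = C(54, 7) · 2^{1 − 21} = 177100560 · 1/1048576 = 11068785/65536.
Numerically: E[X] ≈ 168.8963.

E[X] = C(54,7)·2^(1−C(7,2)) = 11068785/65536 ≈ 168.8963.


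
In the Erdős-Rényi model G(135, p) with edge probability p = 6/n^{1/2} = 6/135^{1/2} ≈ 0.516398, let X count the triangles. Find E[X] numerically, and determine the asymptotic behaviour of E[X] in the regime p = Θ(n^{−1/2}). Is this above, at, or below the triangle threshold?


Number of potential triangles: C(135, 3) = 400995.
Each occurs with probability p³ ≈ (0.516398)³ ≈ 1.37706075e-01.
By linearity: E[X] = C(135, 3)·p³ ≈ 400995 · 1.37706075e-01 ≈ 55219.447357.
Since α = 1/2 < 1, p = c/n^{1/2} ≫ 1/n is above the triangle threshold p ~ 1/n. Asymptotically E[X] ~ (c³/6)·n^{3(1−α)} = (6³/6)·n^{1.5} → ∞; triangles are abundant w.h.p.

E[X] ≈ 55219.447357; in regime p = Θ(1/n^{1/2}) E[X] diverges (above the triangle threshold p ~ 1/n).


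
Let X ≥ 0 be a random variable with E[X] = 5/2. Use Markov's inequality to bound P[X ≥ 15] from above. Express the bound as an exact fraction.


μ = E[X] = 5/2, a = 15.
Markov: P[X ≥ 15] ≤ μ/a = (5/2)/15 = 1/6.
Numerically: ≈ 0.16667.
(Since a = 15 > μ = 2.50000, the bound 1/6 is < 1 and informative.)

P[X ≥ 15] ≤ 1/6 ≈ 0.16667.


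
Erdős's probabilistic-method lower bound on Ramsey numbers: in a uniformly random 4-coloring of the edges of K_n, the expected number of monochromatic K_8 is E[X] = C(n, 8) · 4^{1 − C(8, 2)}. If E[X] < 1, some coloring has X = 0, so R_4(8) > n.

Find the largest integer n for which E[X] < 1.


We need C(n, 8) · 4^{1 − 28} < 1, i.e. C(n, 8) < 4^{28 − 1} = 18014398509481984.
Check values of n near the boundary:
  n = 403: C(403, 8) = 16090020602228430; 16090020602228430 < 18014398509481984? YES
  n = 404: C(404, 8) = 16415071523485570; 16415071523485570 < 18014398509481984? YES
  n = 405: C(405, 8) = 16745853821188050; 16745853821188050 < 18014398509481984? YES
  n = 406: C(406, 8) = 17082453897995850; 17082453897995850 < 18014398509481984? YES
  n = 407: C(407, 8) = 17424959239309050; 17424959239309050 < 18014398509481984? YES
  n = 408: C(408, 8) = 17773458424095231; 17773458424095231 < 18014398509481984? YES
  n = 409: C(409, 8) = 18128041135797879; 18128041135797879 < 18014398509481984? NO
The largest n with C(n, 8) < 18014398509481984 is n = 408 (where E[X] = 17773458424095231/18014398509481984 ≈ 0.9866251). Hence R_4(8) > 408, i.e. R_4(8) ≥ 409.

Largest n = 408; hence R_4(8) > 408.


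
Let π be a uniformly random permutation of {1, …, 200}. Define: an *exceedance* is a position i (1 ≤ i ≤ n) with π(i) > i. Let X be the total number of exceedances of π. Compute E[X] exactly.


Write X = Σ_{i=1}^{200} X_i, where X_i = 1_{π(i) > i}.
For each fixed i, π(i) is uniform over {1, …, 200} (marginal of a uniform permutation), so P[π(i) > i] = (n − i)/n. Summing: Σ_{i=1}^{200} (n − i)/n = (0 + 1 + … + 199)/200 = 200(200 − 1)/(2·200) = (200 − 1)/2.
Hence E[X] = Σ_{i=1}^{200} (200 − i)/200 = 199/2 ≈ 99.5000.

E[X] = 199/2 = 99.5000.


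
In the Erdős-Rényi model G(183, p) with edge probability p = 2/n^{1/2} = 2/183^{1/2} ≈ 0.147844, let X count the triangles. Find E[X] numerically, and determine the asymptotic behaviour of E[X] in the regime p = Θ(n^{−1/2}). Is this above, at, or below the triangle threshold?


Number of potential triangles: C(183, 3) = 1004731.
Each occurs with probability p³ ≈ (0.147844)³ ≈ 3.23156840e-03.
By linearity: E[X] = C(183, 3)·p³ ≈ 1004731 · 3.23156840e-03 ≈ 3246.856948.
Since α = 1/2 < 1, p = c/n^{1/2} ≫ 1/n is above the triangle threshold p ~ 1/n. Asymptotically E[X] ~ (c³/6)·n^{3(1−α)} = (2³/6)·n^{1.5} → ∞; triangles are abundant w.h.p.

E[X] ≈ 3246.856948; in regime p = Θ(1/n^{1/2}) E[X] diverges (above the triangle threshold p ~ 1/n).


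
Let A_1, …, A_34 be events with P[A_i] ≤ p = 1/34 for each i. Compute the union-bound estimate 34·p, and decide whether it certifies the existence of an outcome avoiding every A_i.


Union bound: P[∪_{i=1}^{34} A_i] ≤ Σ_i P[A_i] ≤ 34·p = 34·(1/34) = 1.
Numerically: 1 ≈ 1.0000000.
Is 1 < 1? NO.
Since the bound 1 is ≥ 1, the union bound is uninformative here; it does NOT by itself certify existence.

34·p = 1 ≈ 1.0000000; existence NOT certified by the union bound.


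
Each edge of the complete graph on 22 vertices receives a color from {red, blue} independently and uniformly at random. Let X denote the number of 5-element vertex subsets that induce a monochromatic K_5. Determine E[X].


Let X = Σ_S X_S over the C(22, 5) = 26334 subsets S of size 5, where X_S = 1 if the K_5 on S is monochromatic.
For a fixed S, the K_5 on S has C(5, 2) = 10 edges. P[all 10 edges red] = (1/2)^10, and likewise for blue, so P[monochromatic] = 2·(1/2)^10 = 2^{1 − 10} = 1/512.
By linearity: E[X] = C(22, 5) · 2^{1 − 10} = 26334 · 1/512 = 13167/256.
Numerically: E[X] ≈ 51.433594.

E[X] = C(22,5)·2^(1−C(5,2)) = 13167/256 ≈ 51.433594.


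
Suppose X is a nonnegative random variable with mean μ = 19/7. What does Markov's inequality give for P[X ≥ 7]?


μ = E[X] = 19/7, a = 7.
Markov: P[X ≥ 7] ≤ μ/a = (19/7)/7 = 19/49.
Numerically: ≈ 0.38776.
(Since a = 7 > μ = 2.71429, the bound 19/49 is < 1 and informative.)

P[X ≥ 7] ≤ 19/49 ≈ 0.38776.


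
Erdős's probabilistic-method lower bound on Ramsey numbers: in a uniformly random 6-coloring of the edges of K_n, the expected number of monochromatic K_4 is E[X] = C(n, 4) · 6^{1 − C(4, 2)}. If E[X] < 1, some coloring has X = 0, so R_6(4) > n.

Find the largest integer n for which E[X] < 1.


We need C(n, 4) · 6^{1 − 6} < 1, i.e. C(n, 4) < 6^{6 − 1} = 7776.
Check values of n near the boundary:
  n = 16: C(16, 4) = 1820; 1820 < 7776? YES
  n = 17: C(17, 4) = 2380; 2380 < 7776? YES
  n = 18: C(18, 4) = 3060; 3060 < 7776? YES
  n = 19: C(19, 4) = 3876; 3876 < 7776? YES
  n = 20: C(20, 4) = 4845; 4845 < 7776? YES
  n = 21: C(21, 4) = 5985; 5985 < 7776? YES
  n = 22: C(22, 4) = 7315; 7315 < 7776? YES
  n = 23: C(23, 4) = 8855; 8855 < 7776? NO
  n = 24: C(24, 4) = 10626; 10626 < 7776? NO
  n = 25: C(25, 4) = 12650; 12650 < 7776? NO
The largest n with C(n, 4) < 7776 is n = 22 (where E[X] = 7315/7776 ≈ 0.94072). Hence R_6(4) > 22, i.e. R_6(4) ≥ 23.

Largest n = 22; hence R_6(4) > 22.


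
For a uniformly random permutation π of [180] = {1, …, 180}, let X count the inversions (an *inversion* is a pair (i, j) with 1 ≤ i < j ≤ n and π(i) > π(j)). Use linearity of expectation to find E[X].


Write X = Σ X_I over the C(180, 2) = 16110 pairs i < j, with X_I the indicator of one inversion.
There are 16110 indicators.
For each fixed pair i < j, the values π(i) and π(j) are two distinct elements of {1, …, 180} in uniformly random order; by symmetry P[π(i) > π(j)] = 1/2.
By linearity: E[X] = 16110 · (1/2) = C(180, 2) · (1/2) = 16110/2 = 8055 ≈ 8055.000000.

E[X] = 8055 = 8055.000000.


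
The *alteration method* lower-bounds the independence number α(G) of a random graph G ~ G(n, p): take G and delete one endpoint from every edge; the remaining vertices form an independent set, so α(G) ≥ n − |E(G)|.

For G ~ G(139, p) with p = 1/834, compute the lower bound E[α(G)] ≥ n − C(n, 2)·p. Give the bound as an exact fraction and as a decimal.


E[|E(G)|] = C(139, 2)·p = 9591 · (1/834) = 23/2.
E[α(G)] ≥ n − E[|E(G)|] = 139 − 23/2 = 255/2.
Numerically: ≈ 127.50000.
(This is only a lower bound; the true E[α(G)] may be larger.)

E[α(G)] ≥ 255/2 ≈ 127.50000.


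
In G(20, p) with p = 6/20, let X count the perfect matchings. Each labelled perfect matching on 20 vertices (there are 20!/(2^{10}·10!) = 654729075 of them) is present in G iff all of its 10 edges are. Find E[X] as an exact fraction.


K_20 has 20!/(2^{10}·10!) = 654729075 labelled perfect matchings.
For each such perfect matching H, let X_H = 1 if all 10 edges of H are present in G. Then P[X_H = 1] = p^{10} = (3/10)^{10} = 59049/10000000000.
By linearity of expectation: E[X] = Σ_H E[X_H] = 654729075 · p^{10} = 654729075 · 59049/10000000000 = 1546443885987/400000000.
Numerically: E[X] ≈ 3866.

E[X] = 654729075 · (3/10)^{10} = 1546443885987/400000000 ≈ 3866.


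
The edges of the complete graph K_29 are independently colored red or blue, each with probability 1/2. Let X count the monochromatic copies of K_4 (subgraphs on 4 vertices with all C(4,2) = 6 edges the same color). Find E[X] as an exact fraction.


Let X = Σ_S X_S over the C(29, 4) = 23751 subsets S of size 4, where X_S = 1 if the K_4 on S is monochromatic.
For a fixed S, the K_4 on S has C(4, 2) = 6 edges. P[all 6 edges red] = (1/2)^6, and likewise for blue, so P[monochromatic] = 2·(1/2)^6 = 2^{1 − 6} = 1/32.
By linearity of expectation: E[X] = C(29, 4) · 2^{1 − 6} = 23751 · 1/32 = 23751/32.
Numerically: E[X] ≈ 742.219.

E[X] = C(29,4)·2^(1−C(4,2)) = 23751/32 ≈ 742.219.


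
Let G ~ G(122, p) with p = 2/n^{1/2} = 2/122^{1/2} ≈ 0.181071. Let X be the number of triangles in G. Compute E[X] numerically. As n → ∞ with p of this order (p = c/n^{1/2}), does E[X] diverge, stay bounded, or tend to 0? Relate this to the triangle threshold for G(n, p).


Number of potential triangles: C(122, 3) = 295240.
Each occurs with probability p³ ≈ (0.181071)³ ≈ 5.93677023e-03.
By linearity: E[X] = C(122, 3)·p³ ≈ 295240 · 5.93677023e-03 ≈ 1752.772043.
Since α = 1/2 < 1, p = c/n^{1/2} ≫ 1/n is above the triangle threshold p ~ 1/n. Asymptotically E[X] ~ (c³/6)·n^{3(1−α)} = (2³/6)·n^{1.5} → ∞; triangles are abundant w.h.p.

E[X] ≈ 1752.772043; in regime p = Θ(1/n^{1/2}) E[X] diverges (above the triangle threshold p ~ 1/n).


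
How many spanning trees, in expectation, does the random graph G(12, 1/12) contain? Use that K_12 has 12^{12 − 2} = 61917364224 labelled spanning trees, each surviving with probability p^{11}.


K_12 has 12^{12 − 2} = 61917364224 labelled spanning trees.
For each such spanning tree H, let X_H = 1 if all 11 edges of H are present in G. Then P[X_H = 1] = p^{11} = (1/12)^{11} = 1/743008370688.
By linearity: E[X] = Σ_H E[X_H] = 61917364224 · p^{11} = 61917364224 · 1/743008370688 = 1/12.
Numerically: E[X] ≈ 0.0833.

E[X] = 61917364224 · (1/12)^{11} = 1/12 ≈ 0.0833.


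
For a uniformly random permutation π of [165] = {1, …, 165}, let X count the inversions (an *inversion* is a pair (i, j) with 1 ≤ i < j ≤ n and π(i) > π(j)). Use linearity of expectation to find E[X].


Write X = Σ X_I over the C(165, 2) = 13530 pairs i < j, with X_I the indicator of one inversion.
There are 13530 indicators.
For each fixed pair i < j, the values π(i) and π(j) are two distinct elements of {1, …, 165} in uniformly random order; by symmetry P[π(i) > π(j)] = 1/2.
By linearity: E[X] = 13530 · (1/2) = C(165, 2) · (1/2) = 13530/2 = 6765 ≈ 6765.00000.

E[X] = 6765 = 6765.00000.


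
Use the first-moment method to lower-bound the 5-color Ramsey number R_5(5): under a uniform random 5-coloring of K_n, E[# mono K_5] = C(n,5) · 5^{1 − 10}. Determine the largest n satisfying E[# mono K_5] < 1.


We need C(n, 5) · 5^{1 − 10} < 1, i.e. C(n, 5) < 5^{10 − 1} = 1953125.
Check values of n near the boundary:
  n = 47: C(47, 5) = 1533939; 1533939 < 1953125? YES
  n = 48: C(48, 5) = 1712304; 1712304 < 1953125? YES
  n = 49: C(49, 5) = 1906884; 1906884 < 1953125? YES
  n = 50: C(50, 5) = 2118760; 2118760 < 1953125? NO
  n = 51: C(51, 5) = 2349060; 2349060 < 1953125? NO
  n = 52: C(52, 5) = 2598960; 2598960 < 1953125? NO
The largest n with C(n, 5) < 1953125 is n = 49 (where E[X] = 1906884/1953125 ≈ 0.9763). Hence R_5(5) > 49, i.e. R_5(5) ≥ 50.

Largest n = 49; hence R_5(5) > 49.


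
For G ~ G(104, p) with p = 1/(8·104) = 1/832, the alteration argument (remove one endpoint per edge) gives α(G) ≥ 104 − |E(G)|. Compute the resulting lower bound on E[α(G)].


E[|E(G)|] = C(104, 2)·p = 5356 · (1/832) = 103/16.
E[α(G)] ≥ n − E[|E(G)|] = 104 − 103/16 = 1561/16.
Numerically: ≈ 97.562500.
(This is only a lower bound; the true E[α(G)] may be larger.)

E[α(G)] ≥ 1561/16 ≈ 97.562500.


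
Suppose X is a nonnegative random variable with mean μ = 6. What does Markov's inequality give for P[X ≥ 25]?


μ = E[X] = 6, a = 25.
Markov: P[X ≥ 25] ≤ μ/a = (6)/25 = 6/25.
Numerically: ≈ 0.24000.
(Since a = 25 > μ = 6.00000, the bound 6/25 is < 1 and informative.)

P[X ≥ 25] ≤ 6/25 ≈ 0.24000.


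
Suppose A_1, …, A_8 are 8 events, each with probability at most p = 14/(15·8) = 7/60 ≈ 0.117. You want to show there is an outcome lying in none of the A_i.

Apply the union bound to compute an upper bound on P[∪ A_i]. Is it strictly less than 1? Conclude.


Union bound: P[∪_{i=1}^{8} A_i] ≤ Σ_i P[A_i] ≤ 8·p = 8·(7/60) = 14/15.
Numerically: 14/15 ≈ 0.933.
Is 14/15 < 1? YES.
Since P[∪ A_i] ≤ 14/15 < 1, the complement has P[∩ A_i^c] ≥ 1 − 14/15 = 1/15 > 0, so some outcome avoids every A_i.

8·p = 14/15 ≈ 0.933; existence CERTIFIED by the union bound.


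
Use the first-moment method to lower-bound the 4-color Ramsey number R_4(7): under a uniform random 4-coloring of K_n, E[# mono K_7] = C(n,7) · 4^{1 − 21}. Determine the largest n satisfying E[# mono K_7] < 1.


We need C(n, 7) · 4^{1 − 21} < 1, i.e. C(n, 7) < 4^{21 − 1} = 1099511627776.
Check values of n near the boundary:
  n = 174: C(174, 7) = 847879782984; 847879782984 < 1099511627776? YES
  n = 175: C(175, 7) = 883208107275; 883208107275 < 1099511627776? YES
  n = 176: C(176, 7) = 919790691600; 919790691600 < 1099511627776? YES
  n = 177: C(177, 7) = 957664425960; 957664425960 < 1099511627776? YES
  n = 178: C(178, 7) = 996867063280; 996867063280 < 1099511627776? YES
  n = 179: C(179, 7) = 1037437234460; 1037437234460 < 1099511627776? YES
  n = 180: C(180, 7) = 1079414463600; 1079414463600 < 1099511627776? YES
  n = 181: C(181, 7) = 1122839183400; 1122839183400 < 1099511627776? NO
The largest n with C(n, 7) < 1099511627776 is n = 180 (where E[X] = 67463403975/68719476736 ≈ 0.9817). Hence R_4(7) > 180, i.e. R_4(7) ≥ 181.

Largest n = 180; hence R_4(7) > 180.


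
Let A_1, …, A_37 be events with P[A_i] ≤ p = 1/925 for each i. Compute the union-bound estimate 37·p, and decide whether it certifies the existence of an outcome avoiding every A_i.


Union bound: P[∪_{i=1}^{37} A_i] ≤ Σ_i P[A_i] ≤ 37·p = 37·(1/925) = 1/25.
Numerically: 1/25 ≈ 0.040000.
Is 1/25 < 1? YES.
Since P[∪ A_i] ≤ 1/25 < 1, the complement has P[∩ A_i^c] ≥ 1 − 1/25 = 24/25 > 0, so some outcome avoids every A_i.

37·p = 1/25 ≈ 0.040000; existence CERTIFIED by the union bound.


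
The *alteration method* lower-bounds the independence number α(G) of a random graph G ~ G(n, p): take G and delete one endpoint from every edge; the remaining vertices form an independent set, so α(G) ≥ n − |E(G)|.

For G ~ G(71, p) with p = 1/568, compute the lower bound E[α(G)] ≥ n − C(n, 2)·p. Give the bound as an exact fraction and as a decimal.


E[|E(G)|] = C(71, 2)·p = 2485 · (1/568) = 35/8.
E[α(G)] ≥ n − E[|E(G)|] = 71 − 35/8 = 533/8.
Numerically: ≈ 66.6250.
(This is only a lower bound; the true E[α(G)] may be larger.)

E[α(G)] ≥ 533/8 ≈ 66.6250.


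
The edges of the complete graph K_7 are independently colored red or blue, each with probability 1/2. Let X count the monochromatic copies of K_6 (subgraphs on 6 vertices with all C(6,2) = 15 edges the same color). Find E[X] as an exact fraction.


Let X = Σ_S X_S over the C(7, 6) = 7 subsets S of size 6, where X_S = 1 if the K_6 on S is monochromatic.
For a fixed S, the K_6 on S has C(6, 2) = 15 edges. P[all 15 edges red] = (1/2)^15, and likewise for blue, so P[monochromatic] = 2·(1/2)^15 = 2^{1 − 15} = 1/16384.
By linearity of expectation: E[X] = C(7, 6) · 2^{1 − 15} = 7 · 1/16384 = 7/16384.
Numerically: E[X] ≈ 0.0004.

E[X] = C(7,6)·2^(1−C(6,2)) = 7/16384 ≈ 0.0004.


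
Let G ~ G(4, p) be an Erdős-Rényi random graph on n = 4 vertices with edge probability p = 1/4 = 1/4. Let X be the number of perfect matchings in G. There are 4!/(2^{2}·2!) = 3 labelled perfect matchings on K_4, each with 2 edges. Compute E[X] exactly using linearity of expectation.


K_4 has 4!/(2^{2}·2!) = 3 labelled perfect matchings.
For each such perfect matching H, let X_H = 1 if all 2 edges of H are present in G. Then P[X_H = 1] = p^{2} = (1/4)^{2} = 1/16.
Summing the indicators: E[X] = Σ_H E[X_H] = 3 · p^{2} = 3 · 1/16 = 3/16.
Numerically: E[X] ≈ 0.1875.

E[X] = 3 · (1/4)^{2} = 3/16 ≈ 0.1875.


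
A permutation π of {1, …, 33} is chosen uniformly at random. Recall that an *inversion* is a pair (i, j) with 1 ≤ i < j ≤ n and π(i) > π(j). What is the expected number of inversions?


Write X = Σ X_I over the C(33, 2) = 528 pairs i < j, with X_I the indicator of one inversion.
There are 528 indicators.
For each fixed pair i < j, the values π(i) and π(j) are two distinct elements of {1, …, 33} in uniformly random order; by symmetry P[π(i) > π(j)] = 1/2.
By linearity: E[X] = 528 · (1/2) = C(33, 2) · (1/2) = 528/2 = 264 ≈ 264.0000.

E[X] = 264 = 264.0000.


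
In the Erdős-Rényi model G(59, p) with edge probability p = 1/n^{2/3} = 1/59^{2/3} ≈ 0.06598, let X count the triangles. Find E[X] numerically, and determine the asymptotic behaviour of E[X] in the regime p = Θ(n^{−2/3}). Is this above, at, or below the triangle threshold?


Number of potential triangles: C(59, 3) = 32509.
Each occurs with probability p³ ≈ (0.06598)³ ≈ 2.872738e-04.
By linearity: E[X] = C(59, 3)·p³ ≈ 32509 · 2.872738e-04 ≈ 9.3390.
Since α = 2/3 < 1, p = c/n^{2/3} ≫ 1/n is above the triangle threshold p ~ 1/n. Asymptotically E[X] ~ (c³/6)·n^{3(1−α)} = (1³/6)·n^{1} → ∞; triangles are abundant w.h.p.

E[X] ≈ 9.3390; in regime p = Θ(1/n^{2/3}) E[X] diverges (above the triangle threshold p ~ 1/n).


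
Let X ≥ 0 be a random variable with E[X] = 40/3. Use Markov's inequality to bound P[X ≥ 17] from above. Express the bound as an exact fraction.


μ = E[X] = 40/3, a = 17.
Markov: P[X ≥ 17] ≤ μ/a = (40/3)/17 = 40/51.
Numerically: ≈ 0.784.
(Since a = 17 > μ = 13.333, the bound 40/51 is < 1 and informative.)

P[X ≥ 17] ≤ 40/51 ≈ 0.784.


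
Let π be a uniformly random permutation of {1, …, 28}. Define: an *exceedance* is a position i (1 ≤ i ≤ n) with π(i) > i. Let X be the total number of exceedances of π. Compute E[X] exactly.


Write X = Σ_{i=1}^{28} X_i, where X_i = 1_{π(i) > i}.
For each fixed i, π(i) is uniform over {1, …, 28} (marginal of a uniform permutation), so P[π(i) > i] = (n − i)/n. Summing: Σ_{i=1}^{28} (n − i)/n = (0 + 1 + … + 27)/28 = 28(28 − 1)/(2·28) = (28 − 1)/2.
Hence E[X] = Σ_{i=1}^{28} (28 − i)/28 = 27/2 ≈ 13.500.

E[X] = 27/2 = 13.500.


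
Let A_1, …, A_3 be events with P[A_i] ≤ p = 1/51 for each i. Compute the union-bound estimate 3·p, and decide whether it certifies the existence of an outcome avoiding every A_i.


Union bound: P[∪_{i=1}^{3} A_i] ≤ Σ_i P[A_i] ≤ 3·p = 3·(1/51) = 1/17.
Numerically: 1/17 ≈ 0.05882.
Is 1/17 < 1? YES.
Since P[∪ A_i] ≤ 1/17 < 1, the complement has P[∩ A_i^c] ≥ 1 − 1/17 = 16/17 > 0, so some outcome avoids every A_i.

3·p = 1/17 ≈ 0.05882; existence CERTIFIED by the union bound.


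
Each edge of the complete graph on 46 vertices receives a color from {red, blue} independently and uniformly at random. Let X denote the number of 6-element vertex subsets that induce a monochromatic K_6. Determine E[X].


Let X = Σ_S X_S over the C(46, 6) = 9366819 subsets S of size 6, where X_S = 1 if the K_6 on S is monochromatic.
For a fixed S, the K_6 on S has C(6, 2) = 15 edges. P[all 15 edges red] = (1/2)^15, and likewise for blue, so P[monochromatic] = 2·(1/2)^15 = 2^{1 − 15} = 1/16384.
By linearity of expectation: E[X] = C(46, 6) · 2^{1 − 15} = 9366819 · 1/16384 = 9366819/16384.
Numerically: E[X] ≈ 571.705261.

E[X] = C(46,6)·2^(1−C(6,2)) = 9366819/16384 ≈ 571.705261.


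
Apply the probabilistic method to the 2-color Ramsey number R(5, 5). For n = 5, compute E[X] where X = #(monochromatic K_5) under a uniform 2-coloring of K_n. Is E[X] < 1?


E[X] = C(5, 5) · 2^{1 − 10} = 1 · 2^{−9} = 1/512.
As a reduced fraction: E[X] = 1/512 ≈ 0.00195.
Is E[X] < 1? YES.
Since E[X] < 1, there exists a 2-coloring of K_{5} with no monochromatic K_5; hence R(5, 5) > 5.

E[X] = 1/512 ≈ 0.00195; E[X] < 1, so R(5, 5) > 5.


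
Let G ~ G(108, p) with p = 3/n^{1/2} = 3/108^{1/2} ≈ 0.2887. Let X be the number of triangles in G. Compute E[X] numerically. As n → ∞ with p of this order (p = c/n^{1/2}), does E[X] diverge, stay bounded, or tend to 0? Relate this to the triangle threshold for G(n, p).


Number of potential triangles: C(108, 3) = 204156.
Each occurs with probability p³ ≈ (0.2887)³ ≈ 2.405626e-02.
By linearity: E[X] = C(108, 3)·p³ ≈ 204156 · 2.405626e-02 ≈ 4911.2301.
Since α = 1/2 < 1, p = c/n^{1/2} ≫ 1/n is above the triangle threshold p ~ 1/n. Asymptotically E[X] ~ (c³/6)·n^{3(1−α)} = (3³/6)·n^{1.5} → ∞; triangles are abundant w.h.p.

E[X] ≈ 4911.2301; in regime p = Θ(1/n^{1/2}) E[X] diverges (above the triangle threshold p ~ 1/n).


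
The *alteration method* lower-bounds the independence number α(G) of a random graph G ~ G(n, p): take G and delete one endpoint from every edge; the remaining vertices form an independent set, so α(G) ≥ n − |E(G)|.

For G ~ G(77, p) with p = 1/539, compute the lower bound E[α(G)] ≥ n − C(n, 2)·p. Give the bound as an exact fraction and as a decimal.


E[|E(G)|] = C(77, 2)·p = 2926 · (1/539) = 38/7.
E[α(G)] ≥ n − E[|E(G)|] = 77 − 38/7 = 501/7.
Numerically: ≈ 71.5714.
(This is only a lower bound; the true E[α(G)] may be larger.)

E[α(G)] ≥ 501/7 ≈ 71.5714.


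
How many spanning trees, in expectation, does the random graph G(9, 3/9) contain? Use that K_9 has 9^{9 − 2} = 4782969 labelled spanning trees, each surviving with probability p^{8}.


K_9 has 9^{9 − 2} = 4782969 labelled spanning trees.
For each such spanning tree H, let X_H = 1 if all 8 edges of H are present in G. Then P[X_H = 1] = p^{8} = (1/3)^{8} = 1/6561.
Summing the indicators: E[X] = Σ_H E[X_H] = 4782969 · p^{8} = 4782969 · 1/6561 = 729.
Numerically: E[X] ≈ 729.

E[X] = 4782969 · (1/3)^{8} = 729 ≈ 729.


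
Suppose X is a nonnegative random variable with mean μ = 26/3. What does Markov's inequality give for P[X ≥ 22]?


μ = E[X] = 26/3, a = 22.
Markov: P[X ≥ 22] ≤ μ/a = (26/3)/22 = 13/33.
Numerically: ≈ 0.3939.
(Since a = 22 > μ = 8.6667, the bound 13/33 is < 1 and informative.)

P[X ≥ 22] ≤ 13/33 ≈ 0.3939.


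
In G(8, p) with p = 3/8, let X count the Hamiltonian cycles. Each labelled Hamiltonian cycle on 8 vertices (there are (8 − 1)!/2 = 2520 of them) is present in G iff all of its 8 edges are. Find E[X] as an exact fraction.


K_8 has (8 − 1)!/2 = 2520 labelled Hamiltonian cycles.
For each such Hamiltonian cycle H, let X_H = 1 if all 8 edges of H are present in G. Then P[X_H = 1] = p^{8} = (3/8)^{8} = 6561/16777216.
Summing the indicators: E[X] = Σ_H E[X_H] = 2520 · p^{8} = 2520 · 6561/16777216 = 2066715/2097152.
Numerically: E[X] ≈ 0.98549.

E[X] = 2520 · (3/8)^{8} = 2066715/2097152 ≈ 0.98549.


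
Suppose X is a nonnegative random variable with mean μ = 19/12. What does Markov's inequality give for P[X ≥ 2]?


μ = E[X] = 19/12, a = 2.
Markov: P[X ≥ 2] ≤ μ/a = (19/12)/2 = 19/24.
Numerically: ≈ 0.792.
(Since a = 2 > μ = 1.583, the bound 19/24 is < 1 and informative.)

P[X ≥ 2] ≤ 19/24 ≈ 0.792.


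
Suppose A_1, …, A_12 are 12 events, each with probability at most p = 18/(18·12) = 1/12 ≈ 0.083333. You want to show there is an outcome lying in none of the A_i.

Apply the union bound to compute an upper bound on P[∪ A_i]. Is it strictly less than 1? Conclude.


Union bound: P[∪_{i=1}^{12} A_i] ≤ Σ_i P[A_i] ≤ 12·p = 12·(1/12) = 1.
Numerically: 1 ≈ 1.000000.
Is 1 < 1? NO.
Since the bound 1 is ≥ 1, the union bound is uninformative here; it does NOT by itself certify existence.

12·p = 1 ≈ 1.000000; existence NOT certified by the union bound.


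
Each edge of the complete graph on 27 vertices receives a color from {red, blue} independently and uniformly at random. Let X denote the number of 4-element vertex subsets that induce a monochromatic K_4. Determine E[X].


Let X = Σ_S X_S over the C(27, 4) = 17550 subsets S of size 4, where X_S = 1 if the K_4 on S is monochromatic.
For a fixed S, the K_4 on S has C(4, 2) = 6 edges. P[all 6 edges red] = (1/2)^6, and likewise for blue, so P[monochromatic] = 2·(1/2)^6 = 2^{1 − 6} = 1/32.
By linearity of expectation: E[X] = C(27, 4) · 2^{1 − 6} = 17550 · 1/32 = 8775/16.
Numerically: E[X] ≈ 548.437500.

E[X] = C(27,4)·2^(1−C(4,2)) = 8775/16 ≈ 548.437500.


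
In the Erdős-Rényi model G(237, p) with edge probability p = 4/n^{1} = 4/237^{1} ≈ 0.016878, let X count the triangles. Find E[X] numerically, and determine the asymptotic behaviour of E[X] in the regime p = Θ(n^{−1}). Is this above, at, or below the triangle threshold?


Number of potential triangles: C(237, 3) = 2190670.
Each occurs with probability p³ ≈ (0.016878)³ ≈ 4.8076732e-06.
By linearity: E[X] = C(237, 3)·p³ ≈ 2190670 · 4.8076732e-06 ≈ 10.53203.
Here α = 1, so p = 4/n is exactly at the triangle threshold p ~ 1/n. Asymptotically E[X] → c³/6 = 4³/6 = 32/3 ≈ 10.66667, a bounded constant. In this regime the triangle count is asymptotically Poisson(c³/6).

E[X] ≈ 10.53203; in regime p = Θ(1/n^{1}) E[X] stays bounded (at the triangle threshold p ~ 1/n).


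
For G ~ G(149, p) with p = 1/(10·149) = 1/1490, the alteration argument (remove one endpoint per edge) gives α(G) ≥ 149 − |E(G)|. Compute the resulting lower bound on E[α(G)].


E[|E(G)|] = C(149, 2)·p = 11026 · (1/1490) = 37/5.
E[α(G)] ≥ n − E[|E(G)|] = 149 − 37/5 = 708/5.
Numerically: ≈ 141.600.
(This is only a lower bound; the true E[α(G)] may be larger.)

E[α(G)] ≥ 708/5 ≈ 141.600.


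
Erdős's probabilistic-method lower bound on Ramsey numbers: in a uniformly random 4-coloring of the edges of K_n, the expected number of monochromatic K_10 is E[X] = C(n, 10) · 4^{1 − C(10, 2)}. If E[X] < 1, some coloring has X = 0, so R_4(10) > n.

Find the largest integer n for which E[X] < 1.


We need C(n, 10) · 4^{1 − 45} < 1, i.e. C(n, 10) < 4^{45 − 1} = 309485009821345068724781056.
Check values of n near the boundary:
  n = 2018: C(2018, 10) = 301820606687612220663963508; 301820606687612220663963508 < 309485009821345068724781056? YES
  n = 2019: C(2019, 10) = 303322949179835278009229628; 303322949179835278009229628 < 309485009821345068724781056? YES
  n = 2020: C(2020, 10) = 304832018578739931133653656; 304832018578739931133653656 < 309485009821345068724781056? YES
  n = 2021: C(2021, 10) = 306347841644770462864800616; 306347841644770462864800616 < 309485009821345068724781056? YES
  n = 2022: C(2022, 10) = 307870445231474093395937796; 307870445231474093395937796 < 309485009821345068724781056? YES
  n = 2023: C(2023, 10) = 309399856285778485315440716; 309399856285778485315440716 < 309485009821345068724781056? YES
  n = 2024: C(2024, 10) = 310936101848269937576192656; 310936101848269937576192656 < 309485009821345068724781056? NO
The largest n with C(n, 10) < 309485009821345068724781056 is n = 2023 (where E[X] = 77349964071444621328860179/77371252455336267181195264 ≈ 1.000). Hence R_4(10) > 2023, i.e. R_4(10) ≥ 2024.

Largest n = 2023; hence R_4(10) > 2023.


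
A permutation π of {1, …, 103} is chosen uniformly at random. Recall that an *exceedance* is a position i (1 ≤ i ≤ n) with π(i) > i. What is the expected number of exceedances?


Write X = Σ_{i=1}^{103} X_i, where X_i = 1_{π(i) > i}.
For each fixed i, π(i) is uniform over {1, …, 103} (marginal of a uniform permutation), so P[π(i) > i] = (n − i)/n. Summing: Σ_{i=1}^{103} (n − i)/n = (0 + 1 + … + 102)/103 = 103(103 − 1)/(2·103) = (103 − 1)/2.
Hence E[X] = Σ_{i=1}^{103} (103 − i)/103 = 51 ≈ 51.000000.

E[X] = 51 = 51.000000.


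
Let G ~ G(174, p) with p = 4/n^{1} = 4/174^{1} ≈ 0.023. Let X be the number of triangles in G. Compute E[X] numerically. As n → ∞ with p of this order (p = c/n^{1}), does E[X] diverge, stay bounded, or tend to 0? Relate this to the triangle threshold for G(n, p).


Number of potential triangles: C(174, 3) = 862924.
Each occurs with probability p³ ≈ (0.023)³ ≈ 1.21488e-05.
By linearity: E[X] = C(174, 3)·p³ ≈ 862924 · 1.21488e-05 ≈ 10.483.
Here α = 1, so p = 4/n is exactly at the triangle threshold p ~ 1/n. Asymptotically E[X] → c³/6 = 4³/6 = 32/3 ≈ 10.667, a bounded constant. In this regime the triangle count is asymptotically Poisson(c³/6).

E[X] ≈ 10.483; in regime p = Θ(1/n^{1}) E[X] stays bounded (at the triangle threshold p ~ 1/n).


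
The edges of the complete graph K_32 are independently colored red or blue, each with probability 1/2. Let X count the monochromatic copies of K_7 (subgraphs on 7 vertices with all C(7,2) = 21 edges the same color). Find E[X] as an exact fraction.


Let X = Σ_S X_S over the C(32, 7) = 3365856 subsets S of size 7, where X_S = 1 if the K_7 on S is monochromatic.
For a fixed S, the K_7 on S has C(7, 2) = 21 edges. P[all 21 edges red] = (1/2)^21, and likewise for blue, so P[monochromatic] = 2·(1/2)^21 = 2^{1 − 21} = 1/1048576.
Summing: E[X] = C(32, 7) · 2^{1 − 21} = 3365856 · 1/1048576 = 105183/32768.
Numerically: E[X] ≈ 3.20993.

E[X] = C(32,7)·2^(1−C(7,2)) = 105183/32768 ≈ 3.20993.


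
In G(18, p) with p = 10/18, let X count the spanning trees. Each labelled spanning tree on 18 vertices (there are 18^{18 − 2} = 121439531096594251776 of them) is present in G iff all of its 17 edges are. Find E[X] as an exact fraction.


K_18 has 18^{18 − 2} = 121439531096594251776 labelled spanning trees.
For each such spanning tree H, let X_H = 1 if all 17 edges of H are present in G. Then P[X_H = 1] = p^{17} = (5/9)^{17} = 762939453125/16677181699666569.
Summing the indicators: E[X] = Σ_H E[X_H] = 121439531096594251776 · p^{17} = 121439531096594251776 · 762939453125/16677181699666569 = 50000000000000000/9.
Numerically: E[X] ≈ 5.55556e+15.

E[X] = 121439531096594251776 · (5/9)^{17} = 50000000000000000/9 ≈ 5.55556e+15.


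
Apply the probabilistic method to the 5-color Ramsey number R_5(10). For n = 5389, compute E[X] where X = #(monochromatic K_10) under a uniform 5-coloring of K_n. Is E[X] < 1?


E[X] = C(5389, 10) · 5^{1 − 45} = 5645340767466558997768874792926 · 5^{−44} = 5645340767466558997768874792926/5684341886080801486968994140625.
As a reduced fraction: E[X] = 5645340767466558997768874792926/5684341886080801486968994140625 ≈ 0.99314.
Is E[X] < 1? YES.
Since E[X] < 1, there exists a 5-coloring of K_{5389} with no monochromatic K_10; hence R_5(10) > 5389.

E[X] = 5645340767466558997768874792926/5684341886080801486968994140625 ≈ 0.99314; E[X] < 1, so R_5(10) > 5389.


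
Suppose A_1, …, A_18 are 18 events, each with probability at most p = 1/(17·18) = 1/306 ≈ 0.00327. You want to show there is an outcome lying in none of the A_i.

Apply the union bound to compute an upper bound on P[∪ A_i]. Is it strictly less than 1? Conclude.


Union bound: P[∪_{i=1}^{18} A_i] ≤ Σ_i P[A_i] ≤ 18·p = 18·(1/306) = 1/17.
Numerically: 1/17 ≈ 0.05882.
Is 1/17 < 1? YES.
Since P[∪ A_i] ≤ 1/17 < 1, the complement has P[∩ A_i^c] ≥ 1 − 1/17 = 16/17 > 0, so some outcome avoids every A_i.

18·p = 1/17 ≈ 0.05882; existence CERTIFIED by the union bound.


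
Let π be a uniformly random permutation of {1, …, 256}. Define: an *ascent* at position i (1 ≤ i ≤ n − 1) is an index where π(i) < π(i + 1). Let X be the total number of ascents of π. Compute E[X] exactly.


Write X = Σ X_I over i = 1, …, 255, with X_I the indicator of one ascent.
There are 255 indicators.
For each fixed i, the pair (π(i), π(i+1)) is a uniformly random ordered pair of distinct values from {1, …, 256}; by symmetry P[π(i) < π(i+1)] = 1/2.
By linearity: E[X] = 255 · (1/2) = (256 − 1) · (1/2) = 255/2 ≈ 127.50000.

E[X] = 255/2 = 127.50000.


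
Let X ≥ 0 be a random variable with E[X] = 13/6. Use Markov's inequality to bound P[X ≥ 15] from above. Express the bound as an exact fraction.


μ = E[X] = 13/6, a = 15.
Markov: P[X ≥ 15] ≤ μ/a = (13/6)/15 = 13/90.
Numerically: ≈ 0.14444.
(Since a = 15 > μ = 2.16667, the bound 13/90 is < 1 and informative.)

P[X ≥ 15] ≤ 13/90 ≈ 0.14444.


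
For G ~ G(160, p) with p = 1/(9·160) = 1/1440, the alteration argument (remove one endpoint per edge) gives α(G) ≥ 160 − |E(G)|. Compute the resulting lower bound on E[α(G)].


E[|E(G)|] = C(160, 2)·p = 12720 · (1/1440) = 53/6.
E[α(G)] ≥ n − E[|E(G)|] = 160 − 53/6 = 907/6.
Numerically: ≈ 151.16667.
(This is only a lower bound; the true E[α(G)] may be larger.)

E[α(G)] ≥ 907/6 ≈ 151.16667.


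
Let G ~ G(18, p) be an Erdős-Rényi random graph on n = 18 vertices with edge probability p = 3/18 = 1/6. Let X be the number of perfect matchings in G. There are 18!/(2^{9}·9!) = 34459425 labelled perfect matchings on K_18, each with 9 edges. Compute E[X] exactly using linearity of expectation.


K_18 has 18!/(2^{9}·9!) = 34459425 labelled perfect matchings.
For each such perfect matching H, let X_H = 1 if all 9 edges of H are present in G. Then P[X_H = 1] = p^{9} = (1/6)^{9} = 1/10077696.
By linearity: E[X] = Σ_H E[X_H] = 34459425 · p^{9} = 34459425 · 1/10077696 = 425425/124416.
Numerically: E[X] ≈ 3.41938.

E[X] = 34459425 · (1/6)^{9} = 425425/124416 ≈ 3.41938.


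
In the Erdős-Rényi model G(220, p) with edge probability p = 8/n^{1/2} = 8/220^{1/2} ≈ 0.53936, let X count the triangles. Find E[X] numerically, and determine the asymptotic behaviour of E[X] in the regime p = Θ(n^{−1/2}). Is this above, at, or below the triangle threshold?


Number of potential triangles: C(220, 3) = 1750540.
Each occurs with probability p³ ≈ (0.53936)³ ≈ 1.56904695e-01.
By linearity: E[X] = C(220, 3)·p³ ≈ 1750540 · 1.56904695e-01 ≈ 274667.945248.
Since α = 1/2 < 1, p = c/n^{1/2} ≫ 1/n is above the triangle threshold p ~ 1/n. Asymptotically E[X] ~ (c³/6)·n^{3(1−α)} = (8³/6)·n^{1.5} → ∞; triangles are abundant w.h.p.

E[X] ≈ 274667.945248; in regime p = Θ(1/n^{1/2}) E[X] diverges (above the triangle threshold p ~ 1/n).


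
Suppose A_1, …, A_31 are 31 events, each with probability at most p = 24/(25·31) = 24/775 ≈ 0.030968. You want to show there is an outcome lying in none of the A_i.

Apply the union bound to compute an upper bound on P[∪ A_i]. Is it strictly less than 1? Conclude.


Union bound: P[∪_{i=1}^{31} A_i] ≤ Σ_i P[A_i] ≤ 31·p = 31·(24/775) = 24/25.
Numerically: 24/25 ≈ 0.960000.
Is 24/25 < 1? YES.
Since P[∪ A_i] ≤ 24/25 < 1, the complement has P[∩ A_i^c] ≥ 1 − 24/25 = 1/25 > 0, so some outcome avoids every A_i.

31·p = 24/25 ≈ 0.960000; existence CERTIFIED by the union bound.


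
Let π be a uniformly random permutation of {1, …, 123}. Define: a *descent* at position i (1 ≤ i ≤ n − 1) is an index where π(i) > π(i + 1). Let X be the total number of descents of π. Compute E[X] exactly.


Write X = Σ X_I over i = 1, …, 122, with X_I the indicator of one descent.
There are 122 indicators.
For each fixed i, the pair (π(i), π(i+1)) is a uniformly random ordered pair of distinct values from {1, …, 123}; by symmetry P[π(i) > π(i+1)] = 1/2.
By linearity: E[X] = 122 · (1/2) = (123 − 1) · (1/2) = 61 ≈ 61.00000.

E[X] = 61 = 61.00000.


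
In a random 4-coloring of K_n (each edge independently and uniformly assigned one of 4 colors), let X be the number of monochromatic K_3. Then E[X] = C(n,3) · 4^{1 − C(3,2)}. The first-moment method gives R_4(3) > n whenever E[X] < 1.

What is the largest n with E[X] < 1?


We need C(n, 3) · 4^{1 − 3} < 1, i.e. C(n, 3) < 4^{3 − 1} = 16.
Check values of n near the boundary:
  n = 3: C(3, 3) = 1; 1 < 16? YES
  n = 4: C(4, 3) = 4; 4 < 16? YES
  n = 5: C(5, 3) = 10; 10 < 16? YES
  n = 6: C(6, 3) = 20; 20 < 16? NO
  n = 7: C(7, 3) = 35; 35 < 16? NO
The largest n with C(n, 3) < 16 is n = 5 (where E[X] = 5/8 ≈ 0.6250). Hence R_4(3) > 5, i.e. R_4(3) ≥ 6.

Largest n = 5; hence R_4(3) > 5.


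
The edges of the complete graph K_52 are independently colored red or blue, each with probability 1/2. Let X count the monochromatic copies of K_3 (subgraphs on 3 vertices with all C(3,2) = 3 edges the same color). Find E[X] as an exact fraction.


Let X = Σ_S X_S over the C(52, 3) = 22100 subsets S of size 3, where X_S = 1 if the K_3 on S is monochromatic.
For a fixed S, the K_3 on S has C(3, 2) = 3 edges. P[all 3 edges red] = (1/2)^3, and likewise for blue, so P[monochromatic] = 2·(1/2)^3 = 2^{1 − 3} = 1/4.
By linearity of expectation: E[X] = C(52, 3) · 2^{1 − 3} = 22100 · 1/4 = 5525.
Numerically: E[X] ≈ 5525.0000.

E[X] = C(52,3)·2^(1−C(3,2)) = 5525 ≈ 5525.0000.


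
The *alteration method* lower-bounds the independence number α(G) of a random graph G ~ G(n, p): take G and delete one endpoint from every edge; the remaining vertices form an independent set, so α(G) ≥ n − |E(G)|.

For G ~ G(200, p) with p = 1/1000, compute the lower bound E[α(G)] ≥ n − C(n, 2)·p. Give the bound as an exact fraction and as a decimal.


E[|E(G)|] = C(200, 2)·p = 19900 · (1/1000) = 199/10.
E[α(G)] ≥ n − E[|E(G)|] = 200 − 199/10 = 1801/10.
Numerically: ≈ 180.100000.
(This is only a lower bound; the true E[α(G)] may be larger.)

E[α(G)] ≥ 1801/10 ≈ 180.100000.


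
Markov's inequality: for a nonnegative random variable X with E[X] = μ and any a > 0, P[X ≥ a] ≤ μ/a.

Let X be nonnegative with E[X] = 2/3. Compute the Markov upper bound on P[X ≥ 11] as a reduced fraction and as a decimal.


μ = E[X] = 2/3, a = 11.
Markov: P[X ≥ 11] ≤ μ/a = (2/3)/11 = 2/33.
Numerically: ≈ 0.060606.
(Since a = 11 > μ = 0.666667, the bound 2/33 is < 1 and informative.)

P[X ≥ 11] ≤ 2/33 ≈ 0.060606.
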